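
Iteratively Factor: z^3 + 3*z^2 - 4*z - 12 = (z + 3)*(z^2 - 4) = (z - 2)*(z + 3)*(z + 2)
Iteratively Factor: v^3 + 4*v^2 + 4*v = (v)*(v^2 + 4*v + 4) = v*(v + 2)*(v + 2)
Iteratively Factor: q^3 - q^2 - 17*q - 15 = (q - 5)*(q^2 + 4*q + 3) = (q - 5)*(q + 1)*(q + 3)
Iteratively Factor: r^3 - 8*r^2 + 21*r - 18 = (r - 3)*(r^2 - 5*r + 6) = (r - 3)*(r - 2)*(r - 3)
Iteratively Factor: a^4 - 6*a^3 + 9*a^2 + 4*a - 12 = (a - 2)*(a^3 - 4*a^2 + a + 6) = (a - 2)*(a + 1)*(a^2 - 5*a + 6) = (a - 3)*(a - 2)*(a + 1)*(a - 2)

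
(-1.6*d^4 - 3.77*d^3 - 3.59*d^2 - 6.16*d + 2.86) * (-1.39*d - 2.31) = 2.224*d^5 + 8.9363*d^4 + 13.6988*d^3 + 16.8553*d^2 + 10.2542*d - 6.6066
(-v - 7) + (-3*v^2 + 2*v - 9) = -3*v^2 + v - 16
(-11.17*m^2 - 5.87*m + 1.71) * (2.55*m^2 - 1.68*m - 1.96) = -28.4835*m^4 + 3.7971*m^3 + 36.1153*m^2 + 8.6324*m - 3.3516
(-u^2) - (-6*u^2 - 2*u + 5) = 5*u^2 + 2*u - 5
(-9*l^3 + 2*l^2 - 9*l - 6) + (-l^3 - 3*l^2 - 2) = -10*l^3 - l^2 - 9*l - 8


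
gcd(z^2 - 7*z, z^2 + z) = z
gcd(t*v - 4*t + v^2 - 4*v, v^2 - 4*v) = v - 4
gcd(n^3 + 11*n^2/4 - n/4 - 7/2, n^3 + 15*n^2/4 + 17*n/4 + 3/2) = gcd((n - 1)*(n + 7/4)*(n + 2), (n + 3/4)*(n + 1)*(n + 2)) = n + 2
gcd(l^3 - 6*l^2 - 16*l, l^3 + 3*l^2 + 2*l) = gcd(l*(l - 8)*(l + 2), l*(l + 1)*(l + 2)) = l^2 + 2*l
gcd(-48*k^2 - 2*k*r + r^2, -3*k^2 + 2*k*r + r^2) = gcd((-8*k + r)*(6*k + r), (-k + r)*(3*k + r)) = 1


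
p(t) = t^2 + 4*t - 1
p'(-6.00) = -8.00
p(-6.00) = 11.00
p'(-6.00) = -8.00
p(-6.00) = 11.00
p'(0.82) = 5.64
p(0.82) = 2.95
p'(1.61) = 7.22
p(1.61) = 8.03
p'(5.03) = 14.06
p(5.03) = 44.42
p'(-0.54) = 2.92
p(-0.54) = -2.87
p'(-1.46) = 1.08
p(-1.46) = -4.71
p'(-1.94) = 0.12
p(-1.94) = -5.00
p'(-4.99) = -5.98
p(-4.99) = 3.94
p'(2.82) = 9.64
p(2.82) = 18.23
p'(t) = 2*t + 4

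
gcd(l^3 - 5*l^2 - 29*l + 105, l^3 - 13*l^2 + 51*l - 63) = l^2 - 10*l + 21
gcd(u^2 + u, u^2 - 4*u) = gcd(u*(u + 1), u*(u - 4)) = u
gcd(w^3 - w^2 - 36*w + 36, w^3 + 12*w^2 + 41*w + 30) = w + 6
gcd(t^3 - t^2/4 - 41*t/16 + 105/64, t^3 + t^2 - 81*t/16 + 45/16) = t^2 - 2*t + 15/16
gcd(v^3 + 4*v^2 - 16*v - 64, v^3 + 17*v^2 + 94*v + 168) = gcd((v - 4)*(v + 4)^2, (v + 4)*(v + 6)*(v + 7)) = v + 4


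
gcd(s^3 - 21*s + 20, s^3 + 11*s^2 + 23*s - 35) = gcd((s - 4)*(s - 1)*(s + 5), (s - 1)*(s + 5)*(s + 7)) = s^2 + 4*s - 5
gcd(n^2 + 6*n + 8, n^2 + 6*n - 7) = 1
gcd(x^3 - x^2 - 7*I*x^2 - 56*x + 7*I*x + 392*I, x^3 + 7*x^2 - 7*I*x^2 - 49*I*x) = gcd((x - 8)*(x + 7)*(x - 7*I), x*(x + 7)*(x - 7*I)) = x^2 + x*(7 - 7*I) - 49*I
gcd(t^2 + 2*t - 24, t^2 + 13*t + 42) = t + 6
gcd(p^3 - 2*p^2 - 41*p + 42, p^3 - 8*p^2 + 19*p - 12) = p - 1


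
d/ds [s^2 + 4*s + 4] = 2*s + 4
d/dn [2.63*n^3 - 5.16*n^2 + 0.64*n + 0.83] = 7.89*n^2 - 10.32*n + 0.64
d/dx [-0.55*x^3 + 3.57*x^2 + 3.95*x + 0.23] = -1.65*x^2 + 7.14*x + 3.95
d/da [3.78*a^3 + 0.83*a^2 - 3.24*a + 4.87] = 11.34*a^2 + 1.66*a - 3.24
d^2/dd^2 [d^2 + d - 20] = 2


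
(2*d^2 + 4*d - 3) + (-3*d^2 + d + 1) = -d^2 + 5*d - 2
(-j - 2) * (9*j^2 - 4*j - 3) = -9*j^3 - 14*j^2 + 11*j + 6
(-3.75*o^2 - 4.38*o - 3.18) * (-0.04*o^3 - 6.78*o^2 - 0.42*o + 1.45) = 0.15*o^5 + 25.6002*o^4 + 31.3986*o^3 + 17.9625*o^2 - 5.0154*o - 4.611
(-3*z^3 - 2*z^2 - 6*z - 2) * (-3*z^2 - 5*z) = 9*z^5 + 21*z^4 + 28*z^3 + 36*z^2 + 10*z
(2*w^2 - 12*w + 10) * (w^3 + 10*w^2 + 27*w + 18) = 2*w^5 + 8*w^4 - 56*w^3 - 188*w^2 + 54*w + 180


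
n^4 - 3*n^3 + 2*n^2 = n^2*(n - 2)*(n - 1)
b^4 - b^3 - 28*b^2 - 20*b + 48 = (b - 6)*(b - 1)*(b + 2)*(b + 4)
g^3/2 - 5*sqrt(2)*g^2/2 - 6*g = g*(g/2 + sqrt(2)/2)*(g - 6*sqrt(2))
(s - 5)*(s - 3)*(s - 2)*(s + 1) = s^4 - 9*s^3 + 21*s^2 + s - 30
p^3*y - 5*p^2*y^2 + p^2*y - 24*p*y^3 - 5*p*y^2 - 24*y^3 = (p - 8*y)*(p + 3*y)*(p*y + y)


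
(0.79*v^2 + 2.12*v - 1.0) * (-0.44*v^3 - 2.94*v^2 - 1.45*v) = -0.3476*v^5 - 3.2554*v^4 - 6.9383*v^3 - 0.134*v^2 + 1.45*v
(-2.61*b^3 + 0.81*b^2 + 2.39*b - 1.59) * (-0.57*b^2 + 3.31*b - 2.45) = 1.4877*b^5 - 9.1008*b^4 + 7.7133*b^3 + 6.8327*b^2 - 11.1184*b + 3.8955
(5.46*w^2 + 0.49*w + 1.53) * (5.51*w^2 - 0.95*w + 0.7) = 30.0846*w^4 - 2.4871*w^3 + 11.7868*w^2 - 1.1105*w + 1.071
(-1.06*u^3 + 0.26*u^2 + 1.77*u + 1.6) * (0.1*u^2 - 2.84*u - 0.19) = -0.106*u^5 + 3.0364*u^4 - 0.36*u^3 - 4.9162*u^2 - 4.8803*u - 0.304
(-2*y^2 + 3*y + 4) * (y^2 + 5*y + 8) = -2*y^4 - 7*y^3 + 3*y^2 + 44*y + 32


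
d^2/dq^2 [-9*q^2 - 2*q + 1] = -18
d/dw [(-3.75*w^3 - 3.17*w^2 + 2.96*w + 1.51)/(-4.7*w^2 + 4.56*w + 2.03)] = (17.625*w^4 - 34.2*w^3 - 23.3807*w^2 + 1.3238*w - 0.8768)/(22.09*w^4 - 42.864*w^3 + 1.7116*w^2 + 18.5136*w + 4.1209)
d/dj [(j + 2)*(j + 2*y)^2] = (j + 2*y)*(3*j + 2*y + 4)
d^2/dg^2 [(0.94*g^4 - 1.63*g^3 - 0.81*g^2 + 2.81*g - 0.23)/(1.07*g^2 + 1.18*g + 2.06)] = (2.152412*g^6 + 7.121064*g^5 + 20.284824*g^4 + 47.68545*g^3 + 33.227034*g^2 - 80.407608*g - 20.1623)/(1.225043*g^6 + 4.052946*g^5 + 11.545086*g^4 + 17.248768*g^3 + 22.226988*g^2 + 15.022344*g + 8.741816)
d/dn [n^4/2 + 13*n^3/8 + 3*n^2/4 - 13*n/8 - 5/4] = 2*n^3 + 39*n^2/8 + 3*n/2 - 13/8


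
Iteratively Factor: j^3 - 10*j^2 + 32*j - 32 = (j - 2)*(j^2 - 8*j + 16) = (j - 4)*(j - 2)*(j - 4)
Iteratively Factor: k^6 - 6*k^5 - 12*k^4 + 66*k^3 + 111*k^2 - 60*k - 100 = (k + 1)*(k^5 - 7*k^4 - 5*k^3 + 71*k^2 + 40*k - 100) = (k - 1)*(k + 1)*(k^4 - 6*k^3 - 11*k^2 + 60*k + 100) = (k - 5)*(k - 1)*(k + 1)*(k^3 - k^2 - 16*k - 20) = (k - 5)*(k - 1)*(k + 1)*(k + 2)*(k^2 - 3*k - 10) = (k - 5)*(k - 1)*(k + 1)*(k + 2)^2*(k - 5)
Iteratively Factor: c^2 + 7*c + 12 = (c + 3)*(c + 4)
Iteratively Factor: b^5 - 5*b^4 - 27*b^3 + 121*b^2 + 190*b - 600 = (b + 4)*(b^4 - 9*b^3 + 9*b^2 + 85*b - 150) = (b + 3)*(b + 4)*(b^3 - 12*b^2 + 45*b - 50) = (b - 2)*(b + 3)*(b + 4)*(b^2 - 10*b + 25) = (b - 5)*(b - 2)*(b + 3)*(b + 4)*(b - 5)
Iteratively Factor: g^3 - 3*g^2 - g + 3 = (g - 3)*(g^2 - 1) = (g - 3)*(g + 1)*(g - 1)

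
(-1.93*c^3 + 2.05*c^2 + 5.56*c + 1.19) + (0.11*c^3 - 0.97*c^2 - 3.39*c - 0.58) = -1.82*c^3 + 1.08*c^2 + 2.17*c + 0.61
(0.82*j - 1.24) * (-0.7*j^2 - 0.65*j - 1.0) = -0.574*j^3 + 0.335*j^2 - 0.0139999999999999*j + 1.24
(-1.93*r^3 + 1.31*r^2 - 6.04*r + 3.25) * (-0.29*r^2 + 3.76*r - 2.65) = 0.5597*r^5 - 7.6367*r^4 + 11.7917*r^3 - 27.1244*r^2 + 28.226*r - 8.6125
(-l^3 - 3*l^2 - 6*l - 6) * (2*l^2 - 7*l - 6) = -2*l^5 + l^4 + 15*l^3 + 48*l^2 + 78*l + 36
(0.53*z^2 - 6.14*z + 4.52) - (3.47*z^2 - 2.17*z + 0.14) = -2.94*z^2 - 3.97*z + 4.38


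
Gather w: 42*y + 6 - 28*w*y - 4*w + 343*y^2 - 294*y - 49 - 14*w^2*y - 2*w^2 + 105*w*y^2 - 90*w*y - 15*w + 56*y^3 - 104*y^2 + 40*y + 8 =w^2*(-14*y - 2) + w*(105*y^2 - 118*y - 19) + 56*y^3 + 239*y^2 - 212*y - 35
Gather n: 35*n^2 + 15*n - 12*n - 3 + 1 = 35*n^2 + 3*n - 2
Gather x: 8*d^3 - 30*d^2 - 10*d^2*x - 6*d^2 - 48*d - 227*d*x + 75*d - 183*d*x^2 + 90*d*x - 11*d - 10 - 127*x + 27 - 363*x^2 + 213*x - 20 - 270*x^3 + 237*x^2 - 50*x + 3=8*d^3 - 36*d^2 + 16*d - 270*x^3 + x^2*(-183*d - 126) + x*(-10*d^2 - 137*d + 36)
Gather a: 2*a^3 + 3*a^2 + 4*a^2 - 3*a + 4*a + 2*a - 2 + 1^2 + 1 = 2*a^3 + 7*a^2 + 3*a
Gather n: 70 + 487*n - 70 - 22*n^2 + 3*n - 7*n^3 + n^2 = -7*n^3 - 21*n^2 + 490*n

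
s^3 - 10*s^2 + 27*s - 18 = (s - 6)*(s - 3)*(s - 1)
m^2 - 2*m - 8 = (m - 4)*(m + 2)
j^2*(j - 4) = j^3 - 4*j^2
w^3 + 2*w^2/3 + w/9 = w*(w + 1/3)^2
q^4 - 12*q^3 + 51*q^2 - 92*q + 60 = (q - 5)*(q - 3)*(q - 2)^2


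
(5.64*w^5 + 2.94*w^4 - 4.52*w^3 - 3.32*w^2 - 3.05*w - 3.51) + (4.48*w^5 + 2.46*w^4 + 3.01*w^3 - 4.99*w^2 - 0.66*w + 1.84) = 10.12*w^5 + 5.4*w^4 - 1.51*w^3 - 8.31*w^2 - 3.71*w - 1.67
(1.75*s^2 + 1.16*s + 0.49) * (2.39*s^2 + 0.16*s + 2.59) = 4.1825*s^4 + 3.0524*s^3 + 5.8892*s^2 + 3.0828*s + 1.2691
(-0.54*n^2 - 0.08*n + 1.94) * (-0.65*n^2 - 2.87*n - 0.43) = 0.351*n^4 + 1.6018*n^3 - 0.7992*n^2 - 5.5334*n - 0.8342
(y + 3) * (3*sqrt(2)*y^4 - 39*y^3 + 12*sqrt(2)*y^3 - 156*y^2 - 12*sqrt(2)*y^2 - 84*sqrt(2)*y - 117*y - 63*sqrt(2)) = 3*sqrt(2)*y^5 - 39*y^4 + 21*sqrt(2)*y^4 - 273*y^3 + 24*sqrt(2)*y^3 - 585*y^2 - 120*sqrt(2)*y^2 - 315*sqrt(2)*y - 351*y - 189*sqrt(2)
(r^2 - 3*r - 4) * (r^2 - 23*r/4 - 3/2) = r^4 - 35*r^3/4 + 47*r^2/4 + 55*r/2 + 6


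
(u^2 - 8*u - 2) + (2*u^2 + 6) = 3*u^2 - 8*u + 4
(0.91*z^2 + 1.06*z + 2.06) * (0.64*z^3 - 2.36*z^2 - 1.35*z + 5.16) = 0.5824*z^5 - 1.4692*z^4 - 2.4117*z^3 - 1.597*z^2 + 2.6886*z + 10.6296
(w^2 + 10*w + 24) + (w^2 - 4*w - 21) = 2*w^2 + 6*w + 3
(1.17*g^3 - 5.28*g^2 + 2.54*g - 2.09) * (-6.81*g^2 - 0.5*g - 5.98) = -7.9677*g^5 + 35.3718*g^4 - 21.654*g^3 + 44.5373*g^2 - 14.1442*g + 12.4982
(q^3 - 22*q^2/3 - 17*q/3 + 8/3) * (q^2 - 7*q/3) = q^5 - 29*q^4/3 + 103*q^3/9 + 143*q^2/9 - 56*q/9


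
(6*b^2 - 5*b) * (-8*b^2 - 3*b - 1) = -48*b^4 + 22*b^3 + 9*b^2 + 5*b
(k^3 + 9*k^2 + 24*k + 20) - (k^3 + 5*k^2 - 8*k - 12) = 4*k^2 + 32*k + 32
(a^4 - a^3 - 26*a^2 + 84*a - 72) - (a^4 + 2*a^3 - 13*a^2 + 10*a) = -3*a^3 - 13*a^2 + 74*a - 72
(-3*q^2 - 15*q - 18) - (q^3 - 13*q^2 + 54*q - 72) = -q^3 + 10*q^2 - 69*q + 54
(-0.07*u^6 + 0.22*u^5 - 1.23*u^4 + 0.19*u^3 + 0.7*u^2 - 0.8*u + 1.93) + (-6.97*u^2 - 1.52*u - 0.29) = -0.07*u^6 + 0.22*u^5 - 1.23*u^4 + 0.19*u^3 - 6.27*u^2 - 2.32*u + 1.64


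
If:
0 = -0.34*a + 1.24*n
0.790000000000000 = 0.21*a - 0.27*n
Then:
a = 5.81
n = 1.59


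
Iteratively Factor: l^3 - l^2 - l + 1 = (l + 1)*(l^2 - 2*l + 1) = (l - 1)*(l + 1)*(l - 1)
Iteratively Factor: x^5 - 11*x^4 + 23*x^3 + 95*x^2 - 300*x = (x - 5)*(x^4 - 6*x^3 - 7*x^2 + 60*x) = (x - 5)*(x - 4)*(x^3 - 2*x^2 - 15*x) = (x - 5)^2*(x - 4)*(x^2 + 3*x) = x*(x - 5)^2*(x - 4)*(x + 3)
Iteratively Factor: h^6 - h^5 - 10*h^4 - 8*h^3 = (h)*(h^5 - h^4 - 10*h^3 - 8*h^2) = h^2*(h^4 - h^3 - 10*h^2 - 8*h) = h^3*(h^3 - h^2 - 10*h - 8) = h^3*(h + 1)*(h^2 - 2*h - 8) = h^3*(h - 4)*(h + 1)*(h + 2)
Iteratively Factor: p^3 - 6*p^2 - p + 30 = (p + 2)*(p^2 - 8*p + 15) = (p - 3)*(p + 2)*(p - 5)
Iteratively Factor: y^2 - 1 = (y + 1)*(y - 1)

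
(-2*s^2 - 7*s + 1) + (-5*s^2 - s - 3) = -7*s^2 - 8*s - 2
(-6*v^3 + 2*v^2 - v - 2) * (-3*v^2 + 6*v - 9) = 18*v^5 - 42*v^4 + 69*v^3 - 18*v^2 - 3*v + 18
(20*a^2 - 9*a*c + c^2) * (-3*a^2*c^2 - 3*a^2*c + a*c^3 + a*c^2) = -60*a^4*c^2 - 60*a^4*c + 47*a^3*c^3 + 47*a^3*c^2 - 12*a^2*c^4 - 12*a^2*c^3 + a*c^5 + a*c^4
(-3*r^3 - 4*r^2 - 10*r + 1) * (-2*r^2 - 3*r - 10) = 6*r^5 + 17*r^4 + 62*r^3 + 68*r^2 + 97*r - 10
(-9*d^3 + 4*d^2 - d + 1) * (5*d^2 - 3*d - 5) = -45*d^5 + 47*d^4 + 28*d^3 - 12*d^2 + 2*d - 5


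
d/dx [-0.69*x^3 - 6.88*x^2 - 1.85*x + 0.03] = -2.07*x^2 - 13.76*x - 1.85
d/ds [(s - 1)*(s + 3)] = 2*s + 2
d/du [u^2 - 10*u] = 2*u - 10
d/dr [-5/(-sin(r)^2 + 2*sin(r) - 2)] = 10*(1 - sin(r))*cos(r)/(sin(r)^2 - 2*sin(r) + 2)^2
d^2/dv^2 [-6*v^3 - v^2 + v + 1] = -36*v - 2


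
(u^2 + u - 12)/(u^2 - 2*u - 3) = (u + 4)/(u + 1)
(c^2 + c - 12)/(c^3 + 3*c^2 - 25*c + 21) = (c + 4)/(c^2 + 6*c - 7)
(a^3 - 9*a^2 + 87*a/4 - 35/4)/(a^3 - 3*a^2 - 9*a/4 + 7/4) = (a - 5)/(a + 1)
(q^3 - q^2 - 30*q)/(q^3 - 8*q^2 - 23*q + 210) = q/(q - 7)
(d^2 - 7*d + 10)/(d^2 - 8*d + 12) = (d - 5)/(d - 6)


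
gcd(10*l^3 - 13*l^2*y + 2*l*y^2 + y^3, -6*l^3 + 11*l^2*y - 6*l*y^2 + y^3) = 2*l^2 - 3*l*y + y^2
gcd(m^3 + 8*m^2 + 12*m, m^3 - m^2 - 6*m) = m^2 + 2*m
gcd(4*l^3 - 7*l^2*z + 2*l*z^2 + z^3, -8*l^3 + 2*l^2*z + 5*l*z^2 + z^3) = -4*l^2 + 3*l*z + z^2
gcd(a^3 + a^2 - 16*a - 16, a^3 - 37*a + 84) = a - 4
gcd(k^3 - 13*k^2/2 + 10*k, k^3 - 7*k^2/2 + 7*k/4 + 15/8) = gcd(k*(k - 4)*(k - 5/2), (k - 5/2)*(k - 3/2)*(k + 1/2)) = k - 5/2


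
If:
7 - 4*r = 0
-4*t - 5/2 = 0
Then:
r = 7/4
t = -5/8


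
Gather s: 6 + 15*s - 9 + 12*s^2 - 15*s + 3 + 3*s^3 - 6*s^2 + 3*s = 3*s^3 + 6*s^2 + 3*s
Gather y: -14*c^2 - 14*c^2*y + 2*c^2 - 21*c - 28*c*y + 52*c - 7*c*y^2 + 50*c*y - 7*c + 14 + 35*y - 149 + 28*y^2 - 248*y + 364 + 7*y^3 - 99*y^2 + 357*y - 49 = -12*c^2 + 24*c + 7*y^3 + y^2*(-7*c - 71) + y*(-14*c^2 + 22*c + 144) + 180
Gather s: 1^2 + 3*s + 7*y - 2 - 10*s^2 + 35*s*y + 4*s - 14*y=-10*s^2 + s*(35*y + 7) - 7*y - 1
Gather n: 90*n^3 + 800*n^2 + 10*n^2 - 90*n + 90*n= 90*n^3 + 810*n^2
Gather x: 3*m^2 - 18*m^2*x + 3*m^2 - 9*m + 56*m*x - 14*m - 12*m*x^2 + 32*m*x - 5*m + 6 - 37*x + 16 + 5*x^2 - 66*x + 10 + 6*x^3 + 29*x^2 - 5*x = 6*m^2 - 28*m + 6*x^3 + x^2*(34 - 12*m) + x*(-18*m^2 + 88*m - 108) + 32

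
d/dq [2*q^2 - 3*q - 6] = 4*q - 3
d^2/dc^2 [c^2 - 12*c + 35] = 2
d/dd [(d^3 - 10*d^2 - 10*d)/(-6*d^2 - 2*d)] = (-3*d^2 - 2*d - 20)/(2*(9*d^2 + 6*d + 1))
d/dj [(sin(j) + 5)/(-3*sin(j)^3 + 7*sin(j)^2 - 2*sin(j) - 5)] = (6*sin(j)^3 + 38*sin(j)^2 - 70*sin(j) + 5)*cos(j)/(3*sin(j)^3 - 7*sin(j)^2 + 2*sin(j) + 5)^2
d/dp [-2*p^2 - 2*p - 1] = -4*p - 2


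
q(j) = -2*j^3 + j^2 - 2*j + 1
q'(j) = -6*j^2 + 2*j - 2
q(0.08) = 0.85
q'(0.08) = -1.88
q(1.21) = -3.50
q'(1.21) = -8.36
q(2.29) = -22.35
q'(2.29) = -28.88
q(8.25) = -1070.47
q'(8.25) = -393.88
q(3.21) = -61.27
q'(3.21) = -57.40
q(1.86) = -12.13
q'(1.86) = -19.04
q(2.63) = -33.73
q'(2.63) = -38.24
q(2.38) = -25.06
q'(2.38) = -31.23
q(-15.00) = 7006.00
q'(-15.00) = -1382.00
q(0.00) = 1.00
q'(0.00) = -2.00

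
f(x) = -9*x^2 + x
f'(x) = 1 - 18*x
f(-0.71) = -5.25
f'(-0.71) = 13.78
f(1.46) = -17.72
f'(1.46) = -25.28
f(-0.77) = -6.11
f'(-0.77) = 14.86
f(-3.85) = -137.25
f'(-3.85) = 70.30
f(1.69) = -24.01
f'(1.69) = -29.42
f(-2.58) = -62.49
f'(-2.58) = 47.44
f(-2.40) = -54.24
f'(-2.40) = 44.20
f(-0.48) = -2.55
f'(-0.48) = 9.64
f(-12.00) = -1308.00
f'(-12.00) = 217.00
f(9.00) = -720.00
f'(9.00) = -161.00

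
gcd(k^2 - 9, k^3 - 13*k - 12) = k + 3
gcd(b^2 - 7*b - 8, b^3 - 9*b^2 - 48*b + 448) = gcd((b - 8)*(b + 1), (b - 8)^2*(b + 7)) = b - 8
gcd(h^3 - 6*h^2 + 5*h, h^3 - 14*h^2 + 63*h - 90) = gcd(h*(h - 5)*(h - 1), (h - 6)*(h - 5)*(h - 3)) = h - 5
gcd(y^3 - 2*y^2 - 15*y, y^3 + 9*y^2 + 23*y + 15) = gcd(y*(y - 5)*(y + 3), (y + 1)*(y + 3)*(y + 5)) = y + 3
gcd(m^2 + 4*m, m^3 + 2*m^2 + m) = m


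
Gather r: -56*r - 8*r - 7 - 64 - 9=-64*r - 80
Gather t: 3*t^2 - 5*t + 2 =3*t^2 - 5*t + 2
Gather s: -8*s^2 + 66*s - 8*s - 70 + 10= -8*s^2 + 58*s - 60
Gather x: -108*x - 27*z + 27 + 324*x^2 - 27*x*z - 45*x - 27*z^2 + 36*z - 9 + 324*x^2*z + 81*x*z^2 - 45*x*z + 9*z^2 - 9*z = x^2*(324*z + 324) + x*(81*z^2 - 72*z - 153) - 18*z^2 + 18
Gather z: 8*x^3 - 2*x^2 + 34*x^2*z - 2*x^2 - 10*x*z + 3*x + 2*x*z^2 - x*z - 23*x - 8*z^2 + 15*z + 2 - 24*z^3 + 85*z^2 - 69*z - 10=8*x^3 - 4*x^2 - 20*x - 24*z^3 + z^2*(2*x + 77) + z*(34*x^2 - 11*x - 54) - 8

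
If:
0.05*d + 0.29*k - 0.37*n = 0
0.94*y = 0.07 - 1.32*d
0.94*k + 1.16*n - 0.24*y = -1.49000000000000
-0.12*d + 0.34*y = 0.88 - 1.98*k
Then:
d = -2.16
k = -0.22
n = -0.46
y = 3.11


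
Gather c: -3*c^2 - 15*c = -3*c^2 - 15*c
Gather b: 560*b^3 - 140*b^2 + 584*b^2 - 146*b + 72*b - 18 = 560*b^3 + 444*b^2 - 74*b - 18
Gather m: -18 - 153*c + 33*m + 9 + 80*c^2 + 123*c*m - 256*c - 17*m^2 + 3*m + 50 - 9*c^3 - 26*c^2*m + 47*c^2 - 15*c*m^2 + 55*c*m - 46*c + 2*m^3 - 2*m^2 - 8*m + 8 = -9*c^3 + 127*c^2 - 455*c + 2*m^3 + m^2*(-15*c - 19) + m*(-26*c^2 + 178*c + 28) + 49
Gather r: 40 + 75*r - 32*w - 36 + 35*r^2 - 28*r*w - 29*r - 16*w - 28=35*r^2 + r*(46 - 28*w) - 48*w - 24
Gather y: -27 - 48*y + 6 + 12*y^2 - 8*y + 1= 12*y^2 - 56*y - 20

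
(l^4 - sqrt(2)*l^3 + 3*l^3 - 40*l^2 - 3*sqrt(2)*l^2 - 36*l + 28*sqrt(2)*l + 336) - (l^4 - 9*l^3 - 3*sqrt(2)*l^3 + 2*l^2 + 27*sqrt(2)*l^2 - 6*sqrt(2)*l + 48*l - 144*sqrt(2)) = 2*sqrt(2)*l^3 + 12*l^3 - 30*sqrt(2)*l^2 - 42*l^2 - 84*l + 34*sqrt(2)*l + 144*sqrt(2) + 336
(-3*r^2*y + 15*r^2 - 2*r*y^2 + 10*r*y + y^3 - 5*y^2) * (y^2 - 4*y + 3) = -3*r^2*y^3 + 27*r^2*y^2 - 69*r^2*y + 45*r^2 - 2*r*y^4 + 18*r*y^3 - 46*r*y^2 + 30*r*y + y^5 - 9*y^4 + 23*y^3 - 15*y^2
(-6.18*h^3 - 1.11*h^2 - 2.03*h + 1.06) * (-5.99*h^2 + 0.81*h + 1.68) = 37.0182*h^5 + 1.6431*h^4 + 0.8782*h^3 - 9.8585*h^2 - 2.5518*h + 1.7808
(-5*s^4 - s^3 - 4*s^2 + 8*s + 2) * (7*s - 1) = -35*s^5 - 2*s^4 - 27*s^3 + 60*s^2 + 6*s - 2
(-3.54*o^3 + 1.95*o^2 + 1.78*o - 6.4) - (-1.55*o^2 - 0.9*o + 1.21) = -3.54*o^3 + 3.5*o^2 + 2.68*o - 7.61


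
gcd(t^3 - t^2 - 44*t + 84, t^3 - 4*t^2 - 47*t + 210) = t^2 + t - 42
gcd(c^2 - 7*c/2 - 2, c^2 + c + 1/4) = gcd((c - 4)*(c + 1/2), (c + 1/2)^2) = c + 1/2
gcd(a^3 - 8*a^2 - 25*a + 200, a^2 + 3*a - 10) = a + 5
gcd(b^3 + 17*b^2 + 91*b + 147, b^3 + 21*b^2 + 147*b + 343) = b^2 + 14*b + 49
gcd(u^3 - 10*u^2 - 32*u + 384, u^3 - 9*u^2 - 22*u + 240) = u - 8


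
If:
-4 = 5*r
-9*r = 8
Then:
No Solution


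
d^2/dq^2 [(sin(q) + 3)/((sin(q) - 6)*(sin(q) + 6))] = (-sin(q)^5 - 12*sin(q)^4 - 214*sin(q)^3 - 414*sin(q)^2 - 1080*sin(q) + 216)/((sin(q) - 6)^3*(sin(q) + 6)^3)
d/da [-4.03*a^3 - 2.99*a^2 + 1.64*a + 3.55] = -12.09*a^2 - 5.98*a + 1.64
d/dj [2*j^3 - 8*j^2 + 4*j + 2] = 6*j^2 - 16*j + 4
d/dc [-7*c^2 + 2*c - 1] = 2 - 14*c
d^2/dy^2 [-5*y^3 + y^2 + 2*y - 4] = 2 - 30*y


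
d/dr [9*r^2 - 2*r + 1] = 18*r - 2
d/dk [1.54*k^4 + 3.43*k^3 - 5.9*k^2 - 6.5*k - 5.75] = 6.16*k^3 + 10.29*k^2 - 11.8*k - 6.5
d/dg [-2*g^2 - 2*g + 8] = -4*g - 2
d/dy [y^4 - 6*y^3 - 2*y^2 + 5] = 2*y*(2*y^2 - 9*y - 2)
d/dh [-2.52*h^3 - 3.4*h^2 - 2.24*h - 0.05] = -7.56*h^2 - 6.8*h - 2.24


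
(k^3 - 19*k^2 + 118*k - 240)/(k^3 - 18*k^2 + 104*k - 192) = (k - 5)/(k - 4)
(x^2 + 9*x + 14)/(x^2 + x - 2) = (x + 7)/(x - 1)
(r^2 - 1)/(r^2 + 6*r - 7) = (r + 1)/(r + 7)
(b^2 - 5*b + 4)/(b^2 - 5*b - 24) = (-b^2 + 5*b - 4)/(-b^2 + 5*b + 24)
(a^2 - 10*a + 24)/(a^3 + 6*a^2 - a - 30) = (a^2 - 10*a + 24)/(a^3 + 6*a^2 - a - 30)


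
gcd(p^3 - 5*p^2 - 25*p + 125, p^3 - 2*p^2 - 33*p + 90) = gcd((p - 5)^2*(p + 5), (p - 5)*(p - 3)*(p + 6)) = p - 5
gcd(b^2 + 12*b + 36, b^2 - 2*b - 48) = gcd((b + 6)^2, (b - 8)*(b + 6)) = b + 6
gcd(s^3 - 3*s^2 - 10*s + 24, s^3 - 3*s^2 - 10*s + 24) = s^3 - 3*s^2 - 10*s + 24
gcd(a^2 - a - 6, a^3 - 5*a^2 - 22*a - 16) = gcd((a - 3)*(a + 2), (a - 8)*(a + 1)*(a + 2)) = a + 2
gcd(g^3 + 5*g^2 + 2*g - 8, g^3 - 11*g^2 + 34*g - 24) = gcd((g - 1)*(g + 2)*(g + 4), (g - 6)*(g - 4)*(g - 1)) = g - 1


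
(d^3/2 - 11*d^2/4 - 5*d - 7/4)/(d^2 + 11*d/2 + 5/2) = (d^2 - 6*d - 7)/(2*(d + 5))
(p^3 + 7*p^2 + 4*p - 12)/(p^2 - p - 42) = (p^2 + p - 2)/(p - 7)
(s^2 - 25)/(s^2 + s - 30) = (s + 5)/(s + 6)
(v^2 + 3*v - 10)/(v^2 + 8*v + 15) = (v - 2)/(v + 3)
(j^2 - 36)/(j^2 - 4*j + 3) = (j^2 - 36)/(j^2 - 4*j + 3)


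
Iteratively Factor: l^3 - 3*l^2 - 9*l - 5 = (l - 5)*(l^2 + 2*l + 1) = (l - 5)*(l + 1)*(l + 1)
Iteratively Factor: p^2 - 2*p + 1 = (p - 1)*(p - 1)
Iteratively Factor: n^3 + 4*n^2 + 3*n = (n)*(n^2 + 4*n + 3) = n*(n + 1)*(n + 3)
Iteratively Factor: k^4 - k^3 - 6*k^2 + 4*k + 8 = (k - 2)*(k^3 + k^2 - 4*k - 4) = (k - 2)*(k + 1)*(k^2 - 4) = (k - 2)^2*(k + 1)*(k + 2)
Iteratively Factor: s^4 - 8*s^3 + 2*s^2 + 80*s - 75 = (s - 1)*(s^3 - 7*s^2 - 5*s + 75) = (s - 1)*(s + 3)*(s^2 - 10*s + 25) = (s - 5)*(s - 1)*(s + 3)*(s - 5)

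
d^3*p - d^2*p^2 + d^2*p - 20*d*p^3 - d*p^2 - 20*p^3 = (d - 5*p)*(d + 4*p)*(d*p + p)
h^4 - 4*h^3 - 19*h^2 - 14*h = h*(h - 7)*(h + 1)*(h + 2)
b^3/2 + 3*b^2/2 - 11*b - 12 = (b/2 + 1/2)*(b - 4)*(b + 6)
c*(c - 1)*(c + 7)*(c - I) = c^4 + 6*c^3 - I*c^3 - 7*c^2 - 6*I*c^2 + 7*I*c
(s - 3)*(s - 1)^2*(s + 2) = s^4 - 3*s^3 - 3*s^2 + 11*s - 6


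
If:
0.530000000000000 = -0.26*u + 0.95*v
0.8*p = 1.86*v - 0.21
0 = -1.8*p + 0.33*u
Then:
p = -0.42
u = -2.28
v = -0.07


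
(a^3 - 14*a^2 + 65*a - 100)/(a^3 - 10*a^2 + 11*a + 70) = (a^2 - 9*a + 20)/(a^2 - 5*a - 14)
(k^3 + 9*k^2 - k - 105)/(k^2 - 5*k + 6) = (k^2 + 12*k + 35)/(k - 2)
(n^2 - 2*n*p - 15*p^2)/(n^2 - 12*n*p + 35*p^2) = (-n - 3*p)/(-n + 7*p)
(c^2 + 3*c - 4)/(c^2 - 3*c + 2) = (c + 4)/(c - 2)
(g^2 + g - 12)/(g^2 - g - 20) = (g - 3)/(g - 5)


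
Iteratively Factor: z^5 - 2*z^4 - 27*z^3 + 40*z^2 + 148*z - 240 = (z + 3)*(z^4 - 5*z^3 - 12*z^2 + 76*z - 80) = (z + 3)*(z + 4)*(z^3 - 9*z^2 + 24*z - 20) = (z - 2)*(z + 3)*(z + 4)*(z^2 - 7*z + 10) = (z - 2)^2*(z + 3)*(z + 4)*(z - 5)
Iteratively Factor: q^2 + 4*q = (q + 4)*(q)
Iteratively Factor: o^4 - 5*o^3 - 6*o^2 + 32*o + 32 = (o - 4)*(o^3 - o^2 - 10*o - 8) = (o - 4)^2*(o^2 + 3*o + 2) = (o - 4)^2*(o + 1)*(o + 2)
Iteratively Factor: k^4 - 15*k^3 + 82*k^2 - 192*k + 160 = (k - 4)*(k^3 - 11*k^2 + 38*k - 40) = (k - 5)*(k - 4)*(k^2 - 6*k + 8) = (k - 5)*(k - 4)*(k - 2)*(k - 4)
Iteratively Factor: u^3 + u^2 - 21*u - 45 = (u - 5)*(u^2 + 6*u + 9) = (u - 5)*(u + 3)*(u + 3)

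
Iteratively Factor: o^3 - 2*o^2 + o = (o)*(o^2 - 2*o + 1) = o*(o - 1)*(o - 1)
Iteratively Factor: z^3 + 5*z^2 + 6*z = (z + 3)*(z^2 + 2*z) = z*(z + 3)*(z + 2)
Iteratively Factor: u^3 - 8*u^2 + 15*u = (u - 3)*(u^2 - 5*u) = (u - 5)*(u - 3)*(u)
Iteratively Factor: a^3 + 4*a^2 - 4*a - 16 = (a - 2)*(a^2 + 6*a + 8) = (a - 2)*(a + 4)*(a + 2)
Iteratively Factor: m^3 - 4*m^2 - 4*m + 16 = (m - 2)*(m^2 - 2*m - 8) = (m - 4)*(m - 2)*(m + 2)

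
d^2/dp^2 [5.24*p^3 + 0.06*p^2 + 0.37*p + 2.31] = 31.44*p + 0.12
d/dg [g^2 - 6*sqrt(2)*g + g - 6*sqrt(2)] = 2*g - 6*sqrt(2) + 1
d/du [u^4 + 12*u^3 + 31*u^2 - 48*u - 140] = 4*u^3 + 36*u^2 + 62*u - 48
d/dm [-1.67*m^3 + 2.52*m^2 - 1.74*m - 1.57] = -5.01*m^2 + 5.04*m - 1.74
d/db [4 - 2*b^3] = -6*b^2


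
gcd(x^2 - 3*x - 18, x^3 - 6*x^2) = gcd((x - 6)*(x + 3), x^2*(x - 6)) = x - 6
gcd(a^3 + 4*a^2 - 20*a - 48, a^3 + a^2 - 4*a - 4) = a + 2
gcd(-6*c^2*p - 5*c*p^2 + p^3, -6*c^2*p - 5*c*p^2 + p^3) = -6*c^2*p - 5*c*p^2 + p^3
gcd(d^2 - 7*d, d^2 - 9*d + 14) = d - 7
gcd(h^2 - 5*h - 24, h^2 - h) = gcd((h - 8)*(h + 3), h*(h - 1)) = 1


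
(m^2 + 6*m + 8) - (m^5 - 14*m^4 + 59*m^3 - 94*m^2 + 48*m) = -m^5 + 14*m^4 - 59*m^3 + 95*m^2 - 42*m + 8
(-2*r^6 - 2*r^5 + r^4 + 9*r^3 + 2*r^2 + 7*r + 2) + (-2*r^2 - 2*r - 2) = -2*r^6 - 2*r^5 + r^4 + 9*r^3 + 5*r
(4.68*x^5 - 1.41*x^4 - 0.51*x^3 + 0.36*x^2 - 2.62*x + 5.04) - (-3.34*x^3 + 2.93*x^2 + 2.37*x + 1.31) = 4.68*x^5 - 1.41*x^4 + 2.83*x^3 - 2.57*x^2 - 4.99*x + 3.73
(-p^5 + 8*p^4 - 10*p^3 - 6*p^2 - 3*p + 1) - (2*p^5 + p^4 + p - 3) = -3*p^5 + 7*p^4 - 10*p^3 - 6*p^2 - 4*p + 4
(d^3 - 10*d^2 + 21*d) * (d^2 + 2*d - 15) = d^5 - 8*d^4 - 14*d^3 + 192*d^2 - 315*d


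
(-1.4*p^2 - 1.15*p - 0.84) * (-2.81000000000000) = 3.934*p^2 + 3.2315*p + 2.3604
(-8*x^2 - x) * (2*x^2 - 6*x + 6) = -16*x^4 + 46*x^3 - 42*x^2 - 6*x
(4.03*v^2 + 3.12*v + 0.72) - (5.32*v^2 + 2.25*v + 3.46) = -1.29*v^2 + 0.87*v - 2.74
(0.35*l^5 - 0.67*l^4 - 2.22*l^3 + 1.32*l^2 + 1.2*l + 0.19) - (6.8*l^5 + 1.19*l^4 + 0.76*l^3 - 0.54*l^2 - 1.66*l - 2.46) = -6.45*l^5 - 1.86*l^4 - 2.98*l^3 + 1.86*l^2 + 2.86*l + 2.65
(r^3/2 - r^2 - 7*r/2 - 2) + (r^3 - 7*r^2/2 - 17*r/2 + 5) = 3*r^3/2 - 9*r^2/2 - 12*r + 3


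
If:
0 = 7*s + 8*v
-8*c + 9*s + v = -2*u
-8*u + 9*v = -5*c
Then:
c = -197*v/189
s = -8*v/7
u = 179*v/378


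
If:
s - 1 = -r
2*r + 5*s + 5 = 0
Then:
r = 10/3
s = -7/3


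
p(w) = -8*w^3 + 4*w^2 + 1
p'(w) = -24*w^2 + 8*w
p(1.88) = -38.02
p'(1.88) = -69.79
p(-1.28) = 24.33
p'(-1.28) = -49.56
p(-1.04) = 14.33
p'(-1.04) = -34.28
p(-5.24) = 1261.85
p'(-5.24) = -700.90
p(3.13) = -205.13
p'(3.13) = -210.09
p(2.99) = -177.09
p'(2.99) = -190.64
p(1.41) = -13.47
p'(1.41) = -36.43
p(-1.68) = 50.22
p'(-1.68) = -81.18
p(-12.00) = 14401.00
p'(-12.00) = -3552.00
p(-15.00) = 27901.00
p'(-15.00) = -5520.00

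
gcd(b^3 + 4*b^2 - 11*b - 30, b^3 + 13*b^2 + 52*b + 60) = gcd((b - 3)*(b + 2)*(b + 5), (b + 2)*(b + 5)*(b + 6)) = b^2 + 7*b + 10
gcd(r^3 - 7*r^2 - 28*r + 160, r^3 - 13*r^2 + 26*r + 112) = r - 8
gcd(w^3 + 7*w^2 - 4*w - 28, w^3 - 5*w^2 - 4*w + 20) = w^2 - 4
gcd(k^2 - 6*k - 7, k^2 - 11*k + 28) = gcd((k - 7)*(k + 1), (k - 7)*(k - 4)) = k - 7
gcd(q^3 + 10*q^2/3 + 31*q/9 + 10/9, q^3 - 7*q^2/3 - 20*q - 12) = q + 2/3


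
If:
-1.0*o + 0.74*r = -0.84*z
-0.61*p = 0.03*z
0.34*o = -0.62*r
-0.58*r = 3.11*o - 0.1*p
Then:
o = 0.00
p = 0.00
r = 0.00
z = 0.00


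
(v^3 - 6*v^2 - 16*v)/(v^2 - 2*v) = (v^2 - 6*v - 16)/(v - 2)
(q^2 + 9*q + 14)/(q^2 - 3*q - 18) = (q^2 + 9*q + 14)/(q^2 - 3*q - 18)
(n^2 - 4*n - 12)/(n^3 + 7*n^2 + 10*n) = (n - 6)/(n*(n + 5))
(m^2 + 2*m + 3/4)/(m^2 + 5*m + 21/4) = (2*m + 1)/(2*m + 7)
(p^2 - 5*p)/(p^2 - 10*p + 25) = p/(p - 5)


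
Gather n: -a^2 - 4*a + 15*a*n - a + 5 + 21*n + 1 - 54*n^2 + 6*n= -a^2 - 5*a - 54*n^2 + n*(15*a + 27) + 6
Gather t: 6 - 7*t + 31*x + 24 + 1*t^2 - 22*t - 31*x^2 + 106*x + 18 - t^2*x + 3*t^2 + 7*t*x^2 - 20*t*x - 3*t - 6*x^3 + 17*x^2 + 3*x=t^2*(4 - x) + t*(7*x^2 - 20*x - 32) - 6*x^3 - 14*x^2 + 140*x + 48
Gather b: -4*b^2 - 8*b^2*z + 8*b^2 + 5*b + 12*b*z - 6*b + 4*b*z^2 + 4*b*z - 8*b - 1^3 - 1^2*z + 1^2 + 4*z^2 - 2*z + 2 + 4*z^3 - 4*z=b^2*(4 - 8*z) + b*(4*z^2 + 16*z - 9) + 4*z^3 + 4*z^2 - 7*z + 2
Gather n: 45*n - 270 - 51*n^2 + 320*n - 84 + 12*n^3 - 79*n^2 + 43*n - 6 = 12*n^3 - 130*n^2 + 408*n - 360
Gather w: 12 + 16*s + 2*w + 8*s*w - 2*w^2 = 16*s - 2*w^2 + w*(8*s + 2) + 12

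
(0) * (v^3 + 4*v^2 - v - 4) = 0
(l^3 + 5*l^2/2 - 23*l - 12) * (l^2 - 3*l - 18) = l^5 - l^4/2 - 97*l^3/2 + 12*l^2 + 450*l + 216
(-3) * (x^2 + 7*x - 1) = -3*x^2 - 21*x + 3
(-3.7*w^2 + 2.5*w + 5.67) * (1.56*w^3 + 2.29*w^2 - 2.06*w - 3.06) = -5.772*w^5 - 4.573*w^4 + 22.1922*w^3 + 19.1563*w^2 - 19.3302*w - 17.3502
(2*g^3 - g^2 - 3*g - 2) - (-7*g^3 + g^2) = 9*g^3 - 2*g^2 - 3*g - 2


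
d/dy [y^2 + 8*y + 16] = 2*y + 8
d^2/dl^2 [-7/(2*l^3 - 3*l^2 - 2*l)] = 14*(3*l*(2*l - 1)*(-2*l^2 + 3*l + 2) + 4*(-3*l^2 + 3*l + 1)^2)/(l^3*(-2*l^2 + 3*l + 2)^3)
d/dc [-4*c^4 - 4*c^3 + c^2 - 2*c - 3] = -16*c^3 - 12*c^2 + 2*c - 2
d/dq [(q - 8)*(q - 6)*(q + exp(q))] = (q - 8)*(q - 6)*(exp(q) + 1) + (q - 8)*(q + exp(q)) + (q - 6)*(q + exp(q))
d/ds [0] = 0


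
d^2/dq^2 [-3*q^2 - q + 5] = -6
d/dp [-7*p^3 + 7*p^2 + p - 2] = -21*p^2 + 14*p + 1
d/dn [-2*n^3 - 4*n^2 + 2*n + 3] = -6*n^2 - 8*n + 2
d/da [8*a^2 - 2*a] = 16*a - 2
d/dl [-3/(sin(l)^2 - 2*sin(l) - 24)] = 6*(sin(l) - 1)*cos(l)/((sin(l) - 6)^2*(sin(l) + 4)^2)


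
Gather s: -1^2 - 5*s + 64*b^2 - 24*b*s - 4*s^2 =64*b^2 - 4*s^2 + s*(-24*b - 5) - 1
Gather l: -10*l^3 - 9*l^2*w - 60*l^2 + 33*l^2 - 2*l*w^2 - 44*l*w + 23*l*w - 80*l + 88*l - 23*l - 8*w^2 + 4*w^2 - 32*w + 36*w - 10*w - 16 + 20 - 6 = -10*l^3 + l^2*(-9*w - 27) + l*(-2*w^2 - 21*w - 15) - 4*w^2 - 6*w - 2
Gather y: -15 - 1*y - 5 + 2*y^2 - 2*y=2*y^2 - 3*y - 20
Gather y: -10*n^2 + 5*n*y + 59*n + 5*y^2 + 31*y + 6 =-10*n^2 + 59*n + 5*y^2 + y*(5*n + 31) + 6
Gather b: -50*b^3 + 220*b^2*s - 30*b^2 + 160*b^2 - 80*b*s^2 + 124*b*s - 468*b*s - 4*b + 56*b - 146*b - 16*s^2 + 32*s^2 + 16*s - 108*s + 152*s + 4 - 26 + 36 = -50*b^3 + b^2*(220*s + 130) + b*(-80*s^2 - 344*s - 94) + 16*s^2 + 60*s + 14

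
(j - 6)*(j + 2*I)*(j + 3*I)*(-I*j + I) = -I*j^4 + 5*j^3 + 7*I*j^3 - 35*j^2 + 30*j - 42*I*j + 36*I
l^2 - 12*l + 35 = (l - 7)*(l - 5)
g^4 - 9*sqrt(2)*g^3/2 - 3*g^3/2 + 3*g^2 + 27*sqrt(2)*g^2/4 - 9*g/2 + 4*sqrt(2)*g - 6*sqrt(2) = (g - 3/2)*(g - 4*sqrt(2))*(g - sqrt(2))*(g + sqrt(2)/2)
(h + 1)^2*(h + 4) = h^3 + 6*h^2 + 9*h + 4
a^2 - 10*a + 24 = (a - 6)*(a - 4)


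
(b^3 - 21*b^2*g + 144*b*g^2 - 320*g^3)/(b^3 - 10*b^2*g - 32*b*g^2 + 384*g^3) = (b - 5*g)/(b + 6*g)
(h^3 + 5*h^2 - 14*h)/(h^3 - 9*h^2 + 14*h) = (h + 7)/(h - 7)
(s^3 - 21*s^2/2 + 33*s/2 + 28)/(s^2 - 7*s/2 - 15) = (-2*s^3 + 21*s^2 - 33*s - 56)/(-2*s^2 + 7*s + 30)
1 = 1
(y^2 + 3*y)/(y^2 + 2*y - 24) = y*(y + 3)/(y^2 + 2*y - 24)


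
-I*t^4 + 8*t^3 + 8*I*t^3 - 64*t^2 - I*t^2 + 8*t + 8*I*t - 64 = (t - 8)*(t - I)*(t + 8*I)*(-I*t + 1)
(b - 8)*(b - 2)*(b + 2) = b^3 - 8*b^2 - 4*b + 32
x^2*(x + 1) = x^3 + x^2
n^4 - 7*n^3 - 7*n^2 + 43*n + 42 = (n - 7)*(n - 3)*(n + 1)*(n + 2)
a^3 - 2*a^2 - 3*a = a*(a - 3)*(a + 1)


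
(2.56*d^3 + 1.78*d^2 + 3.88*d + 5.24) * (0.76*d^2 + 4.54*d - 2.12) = 1.9456*d^5 + 12.9752*d^4 + 5.6028*d^3 + 17.824*d^2 + 15.564*d - 11.1088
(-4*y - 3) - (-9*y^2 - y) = 9*y^2 - 3*y - 3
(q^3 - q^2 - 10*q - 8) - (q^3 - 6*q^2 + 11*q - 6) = 5*q^2 - 21*q - 2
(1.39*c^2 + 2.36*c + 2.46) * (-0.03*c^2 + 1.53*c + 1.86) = -0.0417*c^4 + 2.0559*c^3 + 6.1224*c^2 + 8.1534*c + 4.5756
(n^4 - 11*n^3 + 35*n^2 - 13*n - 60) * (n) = n^5 - 11*n^4 + 35*n^3 - 13*n^2 - 60*n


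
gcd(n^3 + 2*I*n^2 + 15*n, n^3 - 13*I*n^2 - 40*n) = n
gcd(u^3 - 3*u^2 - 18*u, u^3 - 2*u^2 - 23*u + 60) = 1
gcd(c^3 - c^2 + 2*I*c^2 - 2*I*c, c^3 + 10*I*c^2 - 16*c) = c^2 + 2*I*c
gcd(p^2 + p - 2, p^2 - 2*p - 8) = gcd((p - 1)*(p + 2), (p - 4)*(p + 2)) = p + 2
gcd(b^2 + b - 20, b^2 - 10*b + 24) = b - 4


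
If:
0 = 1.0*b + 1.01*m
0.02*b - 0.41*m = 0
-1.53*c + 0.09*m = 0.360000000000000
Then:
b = 0.00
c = -0.24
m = 0.00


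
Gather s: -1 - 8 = -9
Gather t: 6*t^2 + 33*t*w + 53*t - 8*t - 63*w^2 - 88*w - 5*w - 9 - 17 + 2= 6*t^2 + t*(33*w + 45) - 63*w^2 - 93*w - 24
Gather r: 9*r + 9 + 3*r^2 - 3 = 3*r^2 + 9*r + 6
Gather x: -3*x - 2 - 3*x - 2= -6*x - 4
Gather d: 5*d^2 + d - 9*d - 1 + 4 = 5*d^2 - 8*d + 3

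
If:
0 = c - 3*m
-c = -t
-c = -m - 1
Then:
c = 3/2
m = 1/2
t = 3/2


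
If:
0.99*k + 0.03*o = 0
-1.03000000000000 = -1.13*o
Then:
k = -0.03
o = 0.91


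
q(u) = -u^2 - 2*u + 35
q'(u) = -2*u - 2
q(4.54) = 5.31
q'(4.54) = -11.08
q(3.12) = 19.03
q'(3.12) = -8.24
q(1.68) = 28.82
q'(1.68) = -5.36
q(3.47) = 16.02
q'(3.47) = -8.94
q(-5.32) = 17.34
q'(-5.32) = 8.64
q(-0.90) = 35.99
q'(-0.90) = -0.20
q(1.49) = 29.80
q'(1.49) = -4.98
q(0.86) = 32.54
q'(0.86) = -3.72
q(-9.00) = -28.00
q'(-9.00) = 16.00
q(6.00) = -13.00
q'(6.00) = -14.00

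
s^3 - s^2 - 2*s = s*(s - 2)*(s + 1)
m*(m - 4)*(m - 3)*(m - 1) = m^4 - 8*m^3 + 19*m^2 - 12*m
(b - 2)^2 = b^2 - 4*b + 4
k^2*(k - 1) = k^3 - k^2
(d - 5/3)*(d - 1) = d^2 - 8*d/3 + 5/3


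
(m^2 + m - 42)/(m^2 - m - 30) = (m + 7)/(m + 5)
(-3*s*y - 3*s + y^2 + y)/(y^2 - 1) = (-3*s + y)/(y - 1)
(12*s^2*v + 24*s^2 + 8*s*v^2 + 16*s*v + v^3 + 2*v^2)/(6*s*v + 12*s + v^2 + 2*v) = 2*s + v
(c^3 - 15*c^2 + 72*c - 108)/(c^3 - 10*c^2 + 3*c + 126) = (c^2 - 9*c + 18)/(c^2 - 4*c - 21)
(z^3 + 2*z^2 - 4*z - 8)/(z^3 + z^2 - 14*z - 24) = (z^2 - 4)/(z^2 - z - 12)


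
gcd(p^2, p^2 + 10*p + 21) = 1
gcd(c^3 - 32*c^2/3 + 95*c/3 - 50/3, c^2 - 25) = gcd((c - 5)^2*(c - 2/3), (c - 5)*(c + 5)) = c - 5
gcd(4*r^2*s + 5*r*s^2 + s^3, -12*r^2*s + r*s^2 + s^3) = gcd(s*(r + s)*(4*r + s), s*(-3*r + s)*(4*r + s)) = 4*r*s + s^2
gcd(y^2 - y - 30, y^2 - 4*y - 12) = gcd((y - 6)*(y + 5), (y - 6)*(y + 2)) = y - 6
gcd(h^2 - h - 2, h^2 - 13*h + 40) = 1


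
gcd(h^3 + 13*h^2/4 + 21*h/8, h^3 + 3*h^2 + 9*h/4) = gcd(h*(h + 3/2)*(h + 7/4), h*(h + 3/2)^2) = h^2 + 3*h/2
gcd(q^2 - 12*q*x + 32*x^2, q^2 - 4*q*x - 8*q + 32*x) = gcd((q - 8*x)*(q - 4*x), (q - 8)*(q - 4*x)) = -q + 4*x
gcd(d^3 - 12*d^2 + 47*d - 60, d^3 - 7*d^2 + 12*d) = d^2 - 7*d + 12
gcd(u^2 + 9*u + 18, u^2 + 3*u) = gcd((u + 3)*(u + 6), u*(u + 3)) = u + 3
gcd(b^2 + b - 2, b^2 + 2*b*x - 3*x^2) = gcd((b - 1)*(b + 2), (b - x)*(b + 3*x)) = 1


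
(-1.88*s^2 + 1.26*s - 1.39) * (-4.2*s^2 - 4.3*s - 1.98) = 7.896*s^4 + 2.792*s^3 + 4.1424*s^2 + 3.4822*s + 2.7522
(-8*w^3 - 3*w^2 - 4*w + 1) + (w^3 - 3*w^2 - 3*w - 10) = -7*w^3 - 6*w^2 - 7*w - 9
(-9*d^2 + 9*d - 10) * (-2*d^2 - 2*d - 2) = 18*d^4 + 20*d^2 + 2*d + 20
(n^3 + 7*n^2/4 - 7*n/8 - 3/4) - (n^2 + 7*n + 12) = n^3 + 3*n^2/4 - 63*n/8 - 51/4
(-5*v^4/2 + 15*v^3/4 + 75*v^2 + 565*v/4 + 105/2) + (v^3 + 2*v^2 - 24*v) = -5*v^4/2 + 19*v^3/4 + 77*v^2 + 469*v/4 + 105/2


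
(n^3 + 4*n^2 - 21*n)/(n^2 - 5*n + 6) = n*(n + 7)/(n - 2)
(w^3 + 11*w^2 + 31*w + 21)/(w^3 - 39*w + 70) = (w^2 + 4*w + 3)/(w^2 - 7*w + 10)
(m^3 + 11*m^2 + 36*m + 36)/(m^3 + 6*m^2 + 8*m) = (m^2 + 9*m + 18)/(m*(m + 4))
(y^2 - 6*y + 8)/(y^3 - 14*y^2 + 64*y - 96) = (y - 2)/(y^2 - 10*y + 24)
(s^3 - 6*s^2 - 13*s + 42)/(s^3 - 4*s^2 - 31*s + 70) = (s + 3)/(s + 5)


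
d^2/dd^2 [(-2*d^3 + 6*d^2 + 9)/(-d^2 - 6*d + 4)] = 2*(116*d^3 - 243*d^2 - 66*d - 456)/(d^6 + 18*d^5 + 96*d^4 + 72*d^3 - 384*d^2 + 288*d - 64)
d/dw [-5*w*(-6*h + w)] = 30*h - 10*w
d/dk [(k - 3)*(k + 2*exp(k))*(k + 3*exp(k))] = 5*k^2*exp(k) + 3*k^2 + 12*k*exp(2*k) - 5*k*exp(k) - 6*k - 30*exp(2*k) - 15*exp(k)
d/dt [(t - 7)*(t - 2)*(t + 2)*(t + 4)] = 4*t^3 - 9*t^2 - 64*t + 12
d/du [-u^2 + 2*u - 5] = 2 - 2*u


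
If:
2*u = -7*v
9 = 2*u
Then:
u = 9/2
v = -9/7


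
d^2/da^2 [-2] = 0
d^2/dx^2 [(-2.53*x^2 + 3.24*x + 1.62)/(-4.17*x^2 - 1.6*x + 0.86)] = (-146.440392*x^3 - 114.581592*x^2 - 134.567568*x - 25.087792)/(72.511713*x^6 + 83.46672*x^5 - 12.837762*x^4 - 30.33152*x^3 + 2.647596*x^2 + 3.55008*x - 0.636056)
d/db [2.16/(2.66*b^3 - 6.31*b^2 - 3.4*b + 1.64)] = (-17.2368*b^2 + 27.2592*b + 7.344)/(2.66*b^3 - 6.31*b^2 - 3.4*b + 1.64)^2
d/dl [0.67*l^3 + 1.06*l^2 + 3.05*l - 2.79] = 2.01*l^2 + 2.12*l + 3.05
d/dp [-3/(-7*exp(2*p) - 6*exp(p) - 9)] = (-42*exp(p) - 18)*exp(p)/(7*exp(2*p) + 6*exp(p) + 9)^2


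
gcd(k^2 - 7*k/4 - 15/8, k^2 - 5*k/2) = k - 5/2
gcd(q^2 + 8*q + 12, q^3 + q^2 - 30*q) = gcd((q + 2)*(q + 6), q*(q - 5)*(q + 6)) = q + 6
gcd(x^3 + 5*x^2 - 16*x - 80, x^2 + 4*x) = x + 4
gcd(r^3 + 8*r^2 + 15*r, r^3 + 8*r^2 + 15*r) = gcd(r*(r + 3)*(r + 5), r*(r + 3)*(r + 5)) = r^3 + 8*r^2 + 15*r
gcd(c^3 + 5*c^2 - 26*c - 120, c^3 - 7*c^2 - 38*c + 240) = c^2 + c - 30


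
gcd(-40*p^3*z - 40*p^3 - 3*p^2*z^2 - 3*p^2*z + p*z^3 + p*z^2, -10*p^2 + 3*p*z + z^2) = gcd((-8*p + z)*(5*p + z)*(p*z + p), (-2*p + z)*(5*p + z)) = 5*p + z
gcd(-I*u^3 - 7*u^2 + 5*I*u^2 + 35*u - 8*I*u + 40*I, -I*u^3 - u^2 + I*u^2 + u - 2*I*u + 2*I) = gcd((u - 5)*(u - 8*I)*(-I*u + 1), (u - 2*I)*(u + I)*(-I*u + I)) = u + I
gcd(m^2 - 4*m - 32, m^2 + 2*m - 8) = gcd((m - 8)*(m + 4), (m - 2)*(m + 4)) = m + 4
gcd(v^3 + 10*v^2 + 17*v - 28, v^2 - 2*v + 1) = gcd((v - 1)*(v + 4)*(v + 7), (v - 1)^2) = v - 1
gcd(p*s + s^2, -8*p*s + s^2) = s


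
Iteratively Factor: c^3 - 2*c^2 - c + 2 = (c - 2)*(c^2 - 1) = (c - 2)*(c + 1)*(c - 1)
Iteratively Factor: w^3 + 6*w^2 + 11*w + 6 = (w + 2)*(w^2 + 4*w + 3) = (w + 1)*(w + 2)*(w + 3)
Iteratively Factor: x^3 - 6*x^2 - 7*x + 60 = (x - 4)*(x^2 - 2*x - 15) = (x - 4)*(x + 3)*(x - 5)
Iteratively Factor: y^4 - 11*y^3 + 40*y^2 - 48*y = (y - 4)*(y^3 - 7*y^2 + 12*y) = (y - 4)*(y - 3)*(y^2 - 4*y) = y*(y - 4)*(y - 3)*(y - 4)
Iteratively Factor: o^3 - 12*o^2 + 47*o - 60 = (o - 5)*(o^2 - 7*o + 12) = (o - 5)*(o - 4)*(o - 3)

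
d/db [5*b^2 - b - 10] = 10*b - 1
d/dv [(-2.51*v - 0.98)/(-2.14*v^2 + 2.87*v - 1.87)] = (-5.3714*v^2 - 4.1944*v + 7.5063)/(4.5796*v^4 - 12.2836*v^3 + 16.2405*v^2 - 10.7338*v + 3.4969)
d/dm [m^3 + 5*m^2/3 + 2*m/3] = 3*m^2 + 10*m/3 + 2/3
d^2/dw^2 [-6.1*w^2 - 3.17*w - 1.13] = -12.2000000000000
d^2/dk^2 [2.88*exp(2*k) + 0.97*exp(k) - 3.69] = (11.52*exp(k) + 0.97)*exp(k)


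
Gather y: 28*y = 28*y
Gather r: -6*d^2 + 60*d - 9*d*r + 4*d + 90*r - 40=-6*d^2 + 64*d + r*(90 - 9*d) - 40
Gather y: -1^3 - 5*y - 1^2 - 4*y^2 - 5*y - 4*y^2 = -8*y^2 - 10*y - 2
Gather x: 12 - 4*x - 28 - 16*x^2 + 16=-16*x^2 - 4*x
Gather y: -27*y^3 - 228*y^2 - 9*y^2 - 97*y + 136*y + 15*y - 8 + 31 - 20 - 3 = -27*y^3 - 237*y^2 + 54*y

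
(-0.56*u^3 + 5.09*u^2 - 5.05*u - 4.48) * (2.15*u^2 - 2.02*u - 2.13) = -1.204*u^5 + 12.0747*u^4 - 19.9465*u^3 - 10.2727*u^2 + 19.8061*u + 9.5424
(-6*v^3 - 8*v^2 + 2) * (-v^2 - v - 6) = 6*v^5 + 14*v^4 + 44*v^3 + 46*v^2 - 2*v - 12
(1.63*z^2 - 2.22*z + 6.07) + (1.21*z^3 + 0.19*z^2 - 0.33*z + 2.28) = 1.21*z^3 + 1.82*z^2 - 2.55*z + 8.35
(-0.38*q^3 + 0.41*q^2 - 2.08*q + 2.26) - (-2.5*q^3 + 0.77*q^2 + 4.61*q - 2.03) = 2.12*q^3 - 0.36*q^2 - 6.69*q + 4.29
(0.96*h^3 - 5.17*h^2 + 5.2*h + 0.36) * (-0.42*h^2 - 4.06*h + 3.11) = -0.4032*h^5 - 1.7262*h^4 + 21.7918*h^3 - 37.3419*h^2 + 14.7104*h + 1.1196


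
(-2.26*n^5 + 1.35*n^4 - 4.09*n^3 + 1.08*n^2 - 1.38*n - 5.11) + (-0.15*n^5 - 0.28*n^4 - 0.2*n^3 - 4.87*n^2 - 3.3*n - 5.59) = -2.41*n^5 + 1.07*n^4 - 4.29*n^3 - 3.79*n^2 - 4.68*n - 10.7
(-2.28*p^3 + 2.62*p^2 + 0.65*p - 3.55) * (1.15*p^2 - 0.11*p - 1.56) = -2.622*p^5 + 3.2638*p^4 + 4.0161*p^3 - 8.2412*p^2 - 0.6235*p + 5.538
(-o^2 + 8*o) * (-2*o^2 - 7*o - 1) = 2*o^4 - 9*o^3 - 55*o^2 - 8*o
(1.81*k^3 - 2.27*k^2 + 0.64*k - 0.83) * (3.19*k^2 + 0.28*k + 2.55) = 5.7739*k^5 - 6.7345*k^4 + 6.0215*k^3 - 8.257*k^2 + 1.3996*k - 2.1165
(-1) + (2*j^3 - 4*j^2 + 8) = 2*j^3 - 4*j^2 + 7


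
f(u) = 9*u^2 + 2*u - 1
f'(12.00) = 218.00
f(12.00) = 1319.00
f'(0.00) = 2.00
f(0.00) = -1.00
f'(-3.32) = -57.76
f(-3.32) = 91.56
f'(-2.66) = -45.88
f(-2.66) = 57.36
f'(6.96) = 127.28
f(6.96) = 448.89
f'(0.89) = 18.02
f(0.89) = 7.91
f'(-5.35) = -94.30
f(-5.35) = 245.90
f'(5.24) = 96.32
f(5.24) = 256.60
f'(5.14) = 94.52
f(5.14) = 247.06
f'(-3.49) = -60.82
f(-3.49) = 101.64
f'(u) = 18*u + 2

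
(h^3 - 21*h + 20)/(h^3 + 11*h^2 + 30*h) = (h^2 - 5*h + 4)/(h*(h + 6))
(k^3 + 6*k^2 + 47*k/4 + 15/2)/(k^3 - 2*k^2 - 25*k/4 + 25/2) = (2*k^2 + 7*k + 6)/(2*k^2 - 9*k + 10)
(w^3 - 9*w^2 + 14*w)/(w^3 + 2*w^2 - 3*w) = (w^2 - 9*w + 14)/(w^2 + 2*w - 3)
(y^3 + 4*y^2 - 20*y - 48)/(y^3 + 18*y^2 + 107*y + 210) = (y^2 - 2*y - 8)/(y^2 + 12*y + 35)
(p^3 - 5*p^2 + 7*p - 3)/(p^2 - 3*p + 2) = (p^2 - 4*p + 3)/(p - 2)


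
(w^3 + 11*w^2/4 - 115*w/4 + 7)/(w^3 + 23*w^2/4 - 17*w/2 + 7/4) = (w - 4)/(w - 1)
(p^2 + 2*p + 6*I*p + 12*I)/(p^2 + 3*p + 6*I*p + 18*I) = (p + 2)/(p + 3)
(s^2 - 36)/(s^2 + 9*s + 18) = (s - 6)/(s + 3)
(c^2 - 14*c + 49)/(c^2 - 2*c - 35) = (c - 7)/(c + 5)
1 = 1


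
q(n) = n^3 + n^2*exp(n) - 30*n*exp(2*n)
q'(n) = n^2*exp(n) + 3*n^2 - 60*n*exp(2*n) + 2*n*exp(n) - 30*exp(2*n)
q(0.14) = -5.53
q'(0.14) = -50.40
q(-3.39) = -38.46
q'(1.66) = -3544.56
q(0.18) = -7.70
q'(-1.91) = 12.77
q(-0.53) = 5.53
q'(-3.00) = 27.52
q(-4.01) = -64.15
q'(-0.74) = 4.48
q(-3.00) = -26.33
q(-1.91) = -5.17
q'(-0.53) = 1.01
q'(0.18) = -57.91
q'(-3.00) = 27.52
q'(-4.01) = 48.46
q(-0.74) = 4.91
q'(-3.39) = 34.83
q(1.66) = -1358.42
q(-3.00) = -26.33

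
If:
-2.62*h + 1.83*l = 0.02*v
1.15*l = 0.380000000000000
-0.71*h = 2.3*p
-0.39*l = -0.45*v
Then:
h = 0.23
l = 0.33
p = -0.07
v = 0.29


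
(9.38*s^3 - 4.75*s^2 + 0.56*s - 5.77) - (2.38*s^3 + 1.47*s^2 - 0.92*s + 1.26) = 7.0*s^3 - 6.22*s^2 + 1.48*s - 7.03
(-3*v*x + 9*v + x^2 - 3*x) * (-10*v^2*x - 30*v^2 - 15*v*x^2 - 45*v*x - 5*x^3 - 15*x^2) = 30*v^3*x^2 - 270*v^3 + 35*v^2*x^3 - 315*v^2*x - 5*x^5 + 45*x^3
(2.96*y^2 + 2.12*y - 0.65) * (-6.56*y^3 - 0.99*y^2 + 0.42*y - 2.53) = -19.4176*y^5 - 16.8376*y^4 + 3.4084*y^3 - 5.9549*y^2 - 5.6366*y + 1.6445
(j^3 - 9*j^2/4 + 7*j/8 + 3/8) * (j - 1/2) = j^4 - 11*j^3/4 + 2*j^2 - j/16 - 3/16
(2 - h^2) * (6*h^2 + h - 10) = -6*h^4 - h^3 + 22*h^2 + 2*h - 20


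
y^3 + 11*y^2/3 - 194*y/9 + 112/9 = (y - 8/3)*(y - 2/3)*(y + 7)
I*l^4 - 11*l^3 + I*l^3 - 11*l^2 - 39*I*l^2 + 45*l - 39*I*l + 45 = (l + 3*I)^2*(l + 5*I)*(I*l + I)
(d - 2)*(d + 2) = d^2 - 4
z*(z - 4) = z^2 - 4*z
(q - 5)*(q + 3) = q^2 - 2*q - 15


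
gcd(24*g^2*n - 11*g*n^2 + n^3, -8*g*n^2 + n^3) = 8*g*n - n^2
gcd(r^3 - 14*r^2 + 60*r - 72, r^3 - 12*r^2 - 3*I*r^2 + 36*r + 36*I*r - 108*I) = r^2 - 12*r + 36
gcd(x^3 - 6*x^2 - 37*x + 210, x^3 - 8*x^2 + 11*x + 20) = x - 5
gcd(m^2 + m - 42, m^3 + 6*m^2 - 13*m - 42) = m + 7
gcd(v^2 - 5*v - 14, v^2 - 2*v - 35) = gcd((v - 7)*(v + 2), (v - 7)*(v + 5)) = v - 7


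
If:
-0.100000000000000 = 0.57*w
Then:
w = -0.18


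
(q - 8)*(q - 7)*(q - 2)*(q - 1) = q^4 - 18*q^3 + 103*q^2 - 198*q + 112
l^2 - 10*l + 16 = (l - 8)*(l - 2)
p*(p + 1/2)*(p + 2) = p^3 + 5*p^2/2 + p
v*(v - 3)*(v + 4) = v^3 + v^2 - 12*v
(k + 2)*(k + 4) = k^2 + 6*k + 8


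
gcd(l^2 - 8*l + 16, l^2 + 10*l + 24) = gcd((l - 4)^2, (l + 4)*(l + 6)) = 1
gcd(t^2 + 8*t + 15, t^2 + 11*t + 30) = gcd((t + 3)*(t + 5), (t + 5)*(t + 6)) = t + 5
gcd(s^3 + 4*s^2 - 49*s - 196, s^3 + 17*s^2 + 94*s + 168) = s^2 + 11*s + 28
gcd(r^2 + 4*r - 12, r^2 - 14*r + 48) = 1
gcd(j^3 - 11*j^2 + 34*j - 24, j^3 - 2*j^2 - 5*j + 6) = j - 1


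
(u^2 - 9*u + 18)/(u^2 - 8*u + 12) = (u - 3)/(u - 2)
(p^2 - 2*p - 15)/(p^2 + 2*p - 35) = (p + 3)/(p + 7)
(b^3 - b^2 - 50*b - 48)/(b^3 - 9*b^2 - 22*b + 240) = (b^2 + 7*b + 6)/(b^2 - b - 30)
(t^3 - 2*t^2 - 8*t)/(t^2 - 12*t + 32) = t*(t + 2)/(t - 8)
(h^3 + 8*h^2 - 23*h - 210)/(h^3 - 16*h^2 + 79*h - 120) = (h^2 + 13*h + 42)/(h^2 - 11*h + 24)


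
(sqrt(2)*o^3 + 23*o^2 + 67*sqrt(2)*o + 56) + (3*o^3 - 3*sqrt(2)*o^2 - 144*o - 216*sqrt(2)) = sqrt(2)*o^3 + 3*o^3 - 3*sqrt(2)*o^2 + 23*o^2 - 144*o + 67*sqrt(2)*o - 216*sqrt(2) + 56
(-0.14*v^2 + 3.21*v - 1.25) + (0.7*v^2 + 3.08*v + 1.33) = 0.56*v^2 + 6.29*v + 0.0800000000000001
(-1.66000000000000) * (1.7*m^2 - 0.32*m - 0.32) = -2.822*m^2 + 0.5312*m + 0.5312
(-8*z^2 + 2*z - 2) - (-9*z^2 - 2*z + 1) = z^2 + 4*z - 3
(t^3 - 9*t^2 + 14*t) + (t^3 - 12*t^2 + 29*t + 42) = 2*t^3 - 21*t^2 + 43*t + 42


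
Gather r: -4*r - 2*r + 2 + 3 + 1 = 6 - 6*r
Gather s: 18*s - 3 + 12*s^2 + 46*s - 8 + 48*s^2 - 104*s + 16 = 60*s^2 - 40*s + 5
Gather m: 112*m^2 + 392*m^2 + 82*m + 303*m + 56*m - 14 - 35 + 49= 504*m^2 + 441*m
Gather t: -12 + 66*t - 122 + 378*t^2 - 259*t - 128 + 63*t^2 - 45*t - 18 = 441*t^2 - 238*t - 280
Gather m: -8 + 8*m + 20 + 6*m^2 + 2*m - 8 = 6*m^2 + 10*m + 4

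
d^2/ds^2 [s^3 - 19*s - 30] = 6*s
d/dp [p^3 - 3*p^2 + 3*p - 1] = 3*p^2 - 6*p + 3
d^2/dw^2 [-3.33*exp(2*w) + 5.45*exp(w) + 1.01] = (5.45 - 13.32*exp(w))*exp(w)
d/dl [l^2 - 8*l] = 2*l - 8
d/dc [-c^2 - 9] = -2*c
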